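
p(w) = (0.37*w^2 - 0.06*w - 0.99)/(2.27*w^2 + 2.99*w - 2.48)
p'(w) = (-4.54*w - 2.99)*(0.37*w^2 - 0.06*w - 0.99)/(2.27*w^2 + 2.99*w - 2.48)^2 + (0.74*w - 0.06)/(2.27*w^2 + 2.99*w - 2.48)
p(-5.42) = 0.21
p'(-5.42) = 0.01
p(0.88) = -0.40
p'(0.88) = 1.76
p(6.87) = 0.13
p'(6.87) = 0.01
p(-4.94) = 0.22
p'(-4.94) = 0.01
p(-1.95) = 1.66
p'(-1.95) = 25.67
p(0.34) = 0.81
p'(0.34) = 2.88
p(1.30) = -0.08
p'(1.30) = 0.32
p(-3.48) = 0.25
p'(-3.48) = 0.04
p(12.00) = 0.14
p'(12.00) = 0.00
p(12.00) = 0.14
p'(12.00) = 0.00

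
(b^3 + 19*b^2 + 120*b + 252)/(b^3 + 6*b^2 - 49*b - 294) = (b + 6)/(b - 7)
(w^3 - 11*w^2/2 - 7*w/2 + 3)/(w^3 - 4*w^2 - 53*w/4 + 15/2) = 2*(w + 1)/(2*w + 5)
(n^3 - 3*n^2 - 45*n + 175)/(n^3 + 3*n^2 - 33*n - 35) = (n - 5)/(n + 1)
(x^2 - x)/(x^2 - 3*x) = (x - 1)/(x - 3)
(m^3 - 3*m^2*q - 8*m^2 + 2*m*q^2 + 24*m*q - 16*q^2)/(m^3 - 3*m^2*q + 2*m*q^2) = (m - 8)/m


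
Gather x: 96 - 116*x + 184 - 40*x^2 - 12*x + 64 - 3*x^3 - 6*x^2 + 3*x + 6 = -3*x^3 - 46*x^2 - 125*x + 350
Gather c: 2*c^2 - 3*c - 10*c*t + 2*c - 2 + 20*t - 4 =2*c^2 + c*(-10*t - 1) + 20*t - 6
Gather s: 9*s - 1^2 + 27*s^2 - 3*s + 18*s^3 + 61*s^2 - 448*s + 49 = 18*s^3 + 88*s^2 - 442*s + 48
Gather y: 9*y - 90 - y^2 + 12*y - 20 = -y^2 + 21*y - 110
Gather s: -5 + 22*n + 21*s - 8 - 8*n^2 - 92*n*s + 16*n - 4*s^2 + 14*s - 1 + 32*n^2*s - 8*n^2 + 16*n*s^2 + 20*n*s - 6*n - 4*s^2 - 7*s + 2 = -16*n^2 + 32*n + s^2*(16*n - 8) + s*(32*n^2 - 72*n + 28) - 12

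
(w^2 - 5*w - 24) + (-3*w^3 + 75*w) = -3*w^3 + w^2 + 70*w - 24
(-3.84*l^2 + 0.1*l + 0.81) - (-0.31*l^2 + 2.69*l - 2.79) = -3.53*l^2 - 2.59*l + 3.6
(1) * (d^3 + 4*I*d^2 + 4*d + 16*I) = d^3 + 4*I*d^2 + 4*d + 16*I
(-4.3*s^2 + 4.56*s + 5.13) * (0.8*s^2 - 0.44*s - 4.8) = -3.44*s^4 + 5.54*s^3 + 22.7376*s^2 - 24.1452*s - 24.624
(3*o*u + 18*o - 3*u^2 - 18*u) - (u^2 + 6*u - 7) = 3*o*u + 18*o - 4*u^2 - 24*u + 7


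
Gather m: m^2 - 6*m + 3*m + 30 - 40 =m^2 - 3*m - 10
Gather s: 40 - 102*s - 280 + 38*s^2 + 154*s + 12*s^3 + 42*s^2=12*s^3 + 80*s^2 + 52*s - 240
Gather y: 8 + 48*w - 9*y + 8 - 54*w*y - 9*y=48*w + y*(-54*w - 18) + 16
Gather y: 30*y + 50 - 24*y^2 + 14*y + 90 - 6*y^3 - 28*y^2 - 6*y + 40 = -6*y^3 - 52*y^2 + 38*y + 180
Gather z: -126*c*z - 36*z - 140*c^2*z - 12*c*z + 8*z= z*(-140*c^2 - 138*c - 28)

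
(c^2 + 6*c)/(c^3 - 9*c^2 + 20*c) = (c + 6)/(c^2 - 9*c + 20)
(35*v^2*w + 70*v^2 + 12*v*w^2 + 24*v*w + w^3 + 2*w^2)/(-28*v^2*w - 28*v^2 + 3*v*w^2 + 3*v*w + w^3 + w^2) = (-5*v*w - 10*v - w^2 - 2*w)/(4*v*w + 4*v - w^2 - w)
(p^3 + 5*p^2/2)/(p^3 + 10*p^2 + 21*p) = p*(2*p + 5)/(2*(p^2 + 10*p + 21))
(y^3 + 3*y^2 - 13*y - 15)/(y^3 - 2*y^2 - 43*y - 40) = (y - 3)/(y - 8)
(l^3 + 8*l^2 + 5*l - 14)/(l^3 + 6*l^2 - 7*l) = (l + 2)/l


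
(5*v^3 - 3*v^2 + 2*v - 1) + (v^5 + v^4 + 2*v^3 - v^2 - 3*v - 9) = v^5 + v^4 + 7*v^3 - 4*v^2 - v - 10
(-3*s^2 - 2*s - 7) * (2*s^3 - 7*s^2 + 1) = -6*s^5 + 17*s^4 + 46*s^2 - 2*s - 7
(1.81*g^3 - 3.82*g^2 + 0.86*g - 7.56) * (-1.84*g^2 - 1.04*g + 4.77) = -3.3304*g^5 + 5.1464*g^4 + 11.0241*g^3 - 5.2054*g^2 + 11.9646*g - 36.0612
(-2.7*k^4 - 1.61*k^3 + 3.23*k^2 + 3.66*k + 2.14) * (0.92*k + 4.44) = -2.484*k^5 - 13.4692*k^4 - 4.1768*k^3 + 17.7084*k^2 + 18.2192*k + 9.5016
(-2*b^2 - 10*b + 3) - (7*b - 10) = -2*b^2 - 17*b + 13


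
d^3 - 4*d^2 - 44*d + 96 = (d - 8)*(d - 2)*(d + 6)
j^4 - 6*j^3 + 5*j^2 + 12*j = j*(j - 4)*(j - 3)*(j + 1)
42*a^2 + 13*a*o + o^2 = (6*a + o)*(7*a + o)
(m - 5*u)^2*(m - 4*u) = m^3 - 14*m^2*u + 65*m*u^2 - 100*u^3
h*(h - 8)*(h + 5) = h^3 - 3*h^2 - 40*h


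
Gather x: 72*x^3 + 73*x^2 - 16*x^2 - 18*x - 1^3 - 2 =72*x^3 + 57*x^2 - 18*x - 3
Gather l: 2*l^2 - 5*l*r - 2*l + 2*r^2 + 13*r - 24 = 2*l^2 + l*(-5*r - 2) + 2*r^2 + 13*r - 24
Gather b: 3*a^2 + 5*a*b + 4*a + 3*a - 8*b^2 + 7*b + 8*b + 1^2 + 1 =3*a^2 + 7*a - 8*b^2 + b*(5*a + 15) + 2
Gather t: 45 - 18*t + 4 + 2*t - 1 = 48 - 16*t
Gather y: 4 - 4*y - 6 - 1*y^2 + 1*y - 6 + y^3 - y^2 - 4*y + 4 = y^3 - 2*y^2 - 7*y - 4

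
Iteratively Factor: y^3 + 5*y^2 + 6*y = (y + 2)*(y^2 + 3*y) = (y + 2)*(y + 3)*(y)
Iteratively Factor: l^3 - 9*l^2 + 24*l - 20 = (l - 2)*(l^2 - 7*l + 10) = (l - 5)*(l - 2)*(l - 2)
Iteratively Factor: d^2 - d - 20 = (d + 4)*(d - 5)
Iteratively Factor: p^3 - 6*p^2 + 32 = (p + 2)*(p^2 - 8*p + 16) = (p - 4)*(p + 2)*(p - 4)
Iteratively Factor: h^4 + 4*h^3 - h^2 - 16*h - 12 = (h + 1)*(h^3 + 3*h^2 - 4*h - 12) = (h + 1)*(h + 2)*(h^2 + h - 6) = (h - 2)*(h + 1)*(h + 2)*(h + 3)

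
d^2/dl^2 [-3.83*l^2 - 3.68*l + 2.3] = -7.66000000000000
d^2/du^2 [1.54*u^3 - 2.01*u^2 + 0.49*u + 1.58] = 9.24*u - 4.02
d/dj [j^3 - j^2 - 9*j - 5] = 3*j^2 - 2*j - 9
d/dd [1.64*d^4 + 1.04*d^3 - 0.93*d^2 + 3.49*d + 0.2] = 6.56*d^3 + 3.12*d^2 - 1.86*d + 3.49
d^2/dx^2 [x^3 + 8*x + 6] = 6*x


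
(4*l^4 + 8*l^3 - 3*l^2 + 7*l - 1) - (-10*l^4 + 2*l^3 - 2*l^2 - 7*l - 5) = 14*l^4 + 6*l^3 - l^2 + 14*l + 4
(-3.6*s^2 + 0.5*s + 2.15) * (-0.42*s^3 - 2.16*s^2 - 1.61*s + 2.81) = 1.512*s^5 + 7.566*s^4 + 3.813*s^3 - 15.565*s^2 - 2.0565*s + 6.0415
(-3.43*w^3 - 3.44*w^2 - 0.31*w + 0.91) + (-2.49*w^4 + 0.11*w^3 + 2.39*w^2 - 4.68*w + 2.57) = -2.49*w^4 - 3.32*w^3 - 1.05*w^2 - 4.99*w + 3.48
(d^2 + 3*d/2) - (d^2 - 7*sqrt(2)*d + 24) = 3*d/2 + 7*sqrt(2)*d - 24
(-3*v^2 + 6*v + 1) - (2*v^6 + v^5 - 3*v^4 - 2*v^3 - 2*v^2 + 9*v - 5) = -2*v^6 - v^5 + 3*v^4 + 2*v^3 - v^2 - 3*v + 6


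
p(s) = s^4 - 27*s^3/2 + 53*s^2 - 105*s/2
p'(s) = 4*s^3 - 81*s^2/2 + 106*s - 105/2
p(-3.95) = 2109.75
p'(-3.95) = -1349.62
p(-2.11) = 493.38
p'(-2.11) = -494.05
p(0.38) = -13.02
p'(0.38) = -17.85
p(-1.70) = 317.10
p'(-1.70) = -369.40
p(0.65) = -15.26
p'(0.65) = 0.39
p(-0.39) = 29.36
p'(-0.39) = -100.24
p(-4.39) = 2765.47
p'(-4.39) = -1636.78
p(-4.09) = 2304.79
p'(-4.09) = -1437.20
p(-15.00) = 108900.00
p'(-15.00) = -24255.00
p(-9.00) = 21168.00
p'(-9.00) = -7203.00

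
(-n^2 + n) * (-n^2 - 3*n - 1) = n^4 + 2*n^3 - 2*n^2 - n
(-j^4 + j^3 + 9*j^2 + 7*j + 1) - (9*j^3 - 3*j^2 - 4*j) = -j^4 - 8*j^3 + 12*j^2 + 11*j + 1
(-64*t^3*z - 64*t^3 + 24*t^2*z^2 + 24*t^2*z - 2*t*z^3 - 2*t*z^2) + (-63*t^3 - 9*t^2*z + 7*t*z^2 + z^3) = -64*t^3*z - 127*t^3 + 24*t^2*z^2 + 15*t^2*z - 2*t*z^3 + 5*t*z^2 + z^3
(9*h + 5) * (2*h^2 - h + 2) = 18*h^3 + h^2 + 13*h + 10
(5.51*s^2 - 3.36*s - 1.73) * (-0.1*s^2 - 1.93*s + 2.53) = -0.551*s^4 - 10.2983*s^3 + 20.5981*s^2 - 5.1619*s - 4.3769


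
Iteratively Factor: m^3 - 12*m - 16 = (m + 2)*(m^2 - 2*m - 8) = (m - 4)*(m + 2)*(m + 2)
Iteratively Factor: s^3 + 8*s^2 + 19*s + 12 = (s + 1)*(s^2 + 7*s + 12) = (s + 1)*(s + 4)*(s + 3)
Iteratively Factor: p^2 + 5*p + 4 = (p + 1)*(p + 4)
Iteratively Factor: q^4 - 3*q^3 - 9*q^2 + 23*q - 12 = (q - 4)*(q^3 + q^2 - 5*q + 3) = (q - 4)*(q + 3)*(q^2 - 2*q + 1) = (q - 4)*(q - 1)*(q + 3)*(q - 1)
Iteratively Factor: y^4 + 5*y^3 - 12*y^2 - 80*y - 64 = (y - 4)*(y^3 + 9*y^2 + 24*y + 16) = (y - 4)*(y + 4)*(y^2 + 5*y + 4) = (y - 4)*(y + 4)^2*(y + 1)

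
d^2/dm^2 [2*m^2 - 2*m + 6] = 4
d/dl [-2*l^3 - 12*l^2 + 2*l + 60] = -6*l^2 - 24*l + 2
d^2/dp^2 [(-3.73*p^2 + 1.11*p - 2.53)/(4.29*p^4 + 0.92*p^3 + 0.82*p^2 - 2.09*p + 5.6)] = (-411.883758*p^8 + 156.813228*p^7 - 841.223648*p^6 - 671.819184*p^5 + 1986.43743*p^4 - 211.120144*p^3 + 782.494032*p^2 + 73.640124*p - 206.829786)/(78.953589*p^12 + 50.795316*p^11 + 56.167254*p^10 - 95.196763*p^9 + 270.43194*p^8 + 85.048164*p^7 + 179.726239*p^6 - 268.073112*p^5 + 361.038966*p^4 + 19.840591*p^3 + 150.52968*p^2 - 196.6272*p + 175.616)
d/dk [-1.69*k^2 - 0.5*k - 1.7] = -3.38*k - 0.5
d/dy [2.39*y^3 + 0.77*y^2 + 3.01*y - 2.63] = 7.17*y^2 + 1.54*y + 3.01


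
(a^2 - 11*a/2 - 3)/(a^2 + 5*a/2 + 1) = (a - 6)/(a + 2)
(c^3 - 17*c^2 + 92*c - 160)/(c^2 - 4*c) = c - 13 + 40/c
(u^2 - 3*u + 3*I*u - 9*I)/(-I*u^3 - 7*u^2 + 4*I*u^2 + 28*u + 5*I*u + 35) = (I*u^2 - 3*u*(1 + I) + 9)/(u^3 - u^2*(4 + 7*I) + u*(-5 + 28*I) + 35*I)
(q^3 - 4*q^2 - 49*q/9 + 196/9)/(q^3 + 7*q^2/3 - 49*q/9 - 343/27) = 3*(q - 4)/(3*q + 7)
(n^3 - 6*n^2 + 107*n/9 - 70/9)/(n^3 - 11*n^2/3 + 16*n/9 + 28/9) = (3*n - 5)/(3*n + 2)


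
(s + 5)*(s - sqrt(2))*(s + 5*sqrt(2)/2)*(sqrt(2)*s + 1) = sqrt(2)*s^4 + 4*s^3 + 5*sqrt(2)*s^3 - 7*sqrt(2)*s^2/2 + 20*s^2 - 35*sqrt(2)*s/2 - 5*s - 25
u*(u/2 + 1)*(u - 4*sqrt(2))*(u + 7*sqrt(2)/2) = u^4/2 - sqrt(2)*u^3/4 + u^3 - 14*u^2 - sqrt(2)*u^2/2 - 28*u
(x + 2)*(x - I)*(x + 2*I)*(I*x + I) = I*x^4 - x^3 + 3*I*x^3 - 3*x^2 + 4*I*x^2 - 2*x + 6*I*x + 4*I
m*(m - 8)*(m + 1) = m^3 - 7*m^2 - 8*m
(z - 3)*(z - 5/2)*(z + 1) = z^3 - 9*z^2/2 + 2*z + 15/2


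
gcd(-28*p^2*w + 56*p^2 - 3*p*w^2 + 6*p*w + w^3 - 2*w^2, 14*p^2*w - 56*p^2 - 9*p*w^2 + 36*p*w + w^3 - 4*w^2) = 7*p - w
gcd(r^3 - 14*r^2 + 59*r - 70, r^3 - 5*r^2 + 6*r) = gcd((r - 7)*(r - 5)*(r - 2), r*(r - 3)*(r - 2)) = r - 2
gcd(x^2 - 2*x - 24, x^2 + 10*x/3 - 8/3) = x + 4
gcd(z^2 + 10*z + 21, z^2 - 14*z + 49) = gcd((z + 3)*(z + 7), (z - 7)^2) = 1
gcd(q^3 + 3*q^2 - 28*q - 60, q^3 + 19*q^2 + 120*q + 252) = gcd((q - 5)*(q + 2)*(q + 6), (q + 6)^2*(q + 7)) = q + 6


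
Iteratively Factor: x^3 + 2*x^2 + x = (x + 1)*(x^2 + x) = x*(x + 1)*(x + 1)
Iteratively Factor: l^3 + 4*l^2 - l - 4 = (l - 1)*(l^2 + 5*l + 4) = (l - 1)*(l + 4)*(l + 1)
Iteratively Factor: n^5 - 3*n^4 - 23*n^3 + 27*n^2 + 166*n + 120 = (n - 5)*(n^4 + 2*n^3 - 13*n^2 - 38*n - 24) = (n - 5)*(n + 2)*(n^3 - 13*n - 12) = (n - 5)*(n + 1)*(n + 2)*(n^2 - n - 12) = (n - 5)*(n + 1)*(n + 2)*(n + 3)*(n - 4)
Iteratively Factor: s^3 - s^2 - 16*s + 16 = (s - 1)*(s^2 - 16) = (s - 4)*(s - 1)*(s + 4)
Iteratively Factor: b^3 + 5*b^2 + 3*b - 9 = (b + 3)*(b^2 + 2*b - 3) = (b + 3)^2*(b - 1)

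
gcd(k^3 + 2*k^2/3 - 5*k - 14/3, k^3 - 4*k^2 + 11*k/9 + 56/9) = k^2 - 4*k/3 - 7/3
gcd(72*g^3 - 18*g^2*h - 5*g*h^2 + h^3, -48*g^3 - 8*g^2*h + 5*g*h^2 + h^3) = 12*g^2 - g*h - h^2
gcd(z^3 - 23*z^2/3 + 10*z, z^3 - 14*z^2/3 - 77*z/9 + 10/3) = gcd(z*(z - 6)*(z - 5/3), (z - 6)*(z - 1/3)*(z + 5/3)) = z - 6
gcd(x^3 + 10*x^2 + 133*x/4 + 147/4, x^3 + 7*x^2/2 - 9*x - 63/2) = x^2 + 13*x/2 + 21/2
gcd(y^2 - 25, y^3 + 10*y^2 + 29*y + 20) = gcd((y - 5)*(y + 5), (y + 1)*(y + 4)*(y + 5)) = y + 5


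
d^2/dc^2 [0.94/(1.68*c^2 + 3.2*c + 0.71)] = (-5.306112*c^2 - 10.10688*c + 0.94*(3.36*c + 3.2)*(6.72*c + 6.4) - 2.242464)/(1.68*c^2 + 3.2*c + 0.71)^3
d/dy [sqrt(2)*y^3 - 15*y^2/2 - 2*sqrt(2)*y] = 3*sqrt(2)*y^2 - 15*y - 2*sqrt(2)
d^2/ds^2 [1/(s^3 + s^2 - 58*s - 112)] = 2*(-(3*s + 1)*(s^3 + s^2 - 58*s - 112) + (3*s^2 + 2*s - 58)^2)/(s^3 + s^2 - 58*s - 112)^3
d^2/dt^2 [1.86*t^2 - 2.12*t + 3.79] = 3.72000000000000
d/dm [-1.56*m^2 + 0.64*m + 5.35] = 0.64 - 3.12*m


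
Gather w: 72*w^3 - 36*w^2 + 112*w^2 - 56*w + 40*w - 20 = 72*w^3 + 76*w^2 - 16*w - 20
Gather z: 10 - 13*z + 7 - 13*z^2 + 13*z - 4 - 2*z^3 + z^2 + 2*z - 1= -2*z^3 - 12*z^2 + 2*z + 12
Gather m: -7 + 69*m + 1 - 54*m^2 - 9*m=-54*m^2 + 60*m - 6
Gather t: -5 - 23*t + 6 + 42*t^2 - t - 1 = 42*t^2 - 24*t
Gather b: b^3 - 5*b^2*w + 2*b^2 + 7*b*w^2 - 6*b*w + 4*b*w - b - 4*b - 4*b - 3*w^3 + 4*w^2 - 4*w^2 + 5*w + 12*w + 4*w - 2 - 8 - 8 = b^3 + b^2*(2 - 5*w) + b*(7*w^2 - 2*w - 9) - 3*w^3 + 21*w - 18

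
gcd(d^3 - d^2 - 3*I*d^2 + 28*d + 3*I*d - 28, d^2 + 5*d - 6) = d - 1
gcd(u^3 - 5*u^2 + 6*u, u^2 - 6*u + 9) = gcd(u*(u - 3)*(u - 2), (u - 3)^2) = u - 3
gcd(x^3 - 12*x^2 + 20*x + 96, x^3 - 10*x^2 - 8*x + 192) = x^2 - 14*x + 48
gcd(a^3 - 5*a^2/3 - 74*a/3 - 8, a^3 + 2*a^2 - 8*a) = a + 4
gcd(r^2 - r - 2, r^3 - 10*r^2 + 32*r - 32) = r - 2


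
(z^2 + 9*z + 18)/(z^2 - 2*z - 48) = (z + 3)/(z - 8)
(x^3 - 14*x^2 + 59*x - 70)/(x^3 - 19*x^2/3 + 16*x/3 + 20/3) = 3*(x - 7)/(3*x + 2)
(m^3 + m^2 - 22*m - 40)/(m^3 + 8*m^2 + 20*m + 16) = (m - 5)/(m + 2)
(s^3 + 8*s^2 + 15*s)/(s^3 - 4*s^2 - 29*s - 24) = s*(s + 5)/(s^2 - 7*s - 8)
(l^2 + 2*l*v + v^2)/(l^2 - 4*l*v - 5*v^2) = (-l - v)/(-l + 5*v)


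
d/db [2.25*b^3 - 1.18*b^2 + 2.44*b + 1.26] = 6.75*b^2 - 2.36*b + 2.44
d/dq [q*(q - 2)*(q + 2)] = 3*q^2 - 4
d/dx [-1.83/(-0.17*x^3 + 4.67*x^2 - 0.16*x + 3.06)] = (-0.9333*x^2 + 17.0922*x - 0.2928)/(0.17*x^3 - 4.67*x^2 + 0.16*x - 3.06)^2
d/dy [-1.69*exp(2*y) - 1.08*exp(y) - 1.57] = (-3.38*exp(y) - 1.08)*exp(y)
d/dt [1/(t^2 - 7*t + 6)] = (7 - 2*t)/(t^2 - 7*t + 6)^2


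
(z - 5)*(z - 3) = z^2 - 8*z + 15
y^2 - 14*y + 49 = (y - 7)^2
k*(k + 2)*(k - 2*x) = k^3 - 2*k^2*x + 2*k^2 - 4*k*x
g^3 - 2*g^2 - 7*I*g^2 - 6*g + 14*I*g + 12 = (g - 2)*(g - 6*I)*(g - I)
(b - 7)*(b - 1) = b^2 - 8*b + 7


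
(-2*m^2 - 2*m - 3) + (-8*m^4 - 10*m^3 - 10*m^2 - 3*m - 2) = -8*m^4 - 10*m^3 - 12*m^2 - 5*m - 5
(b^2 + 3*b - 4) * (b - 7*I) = b^3 + 3*b^2 - 7*I*b^2 - 4*b - 21*I*b + 28*I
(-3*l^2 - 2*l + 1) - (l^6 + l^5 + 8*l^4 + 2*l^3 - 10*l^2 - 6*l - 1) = -l^6 - l^5 - 8*l^4 - 2*l^3 + 7*l^2 + 4*l + 2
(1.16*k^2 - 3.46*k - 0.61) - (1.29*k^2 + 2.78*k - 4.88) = -0.13*k^2 - 6.24*k + 4.27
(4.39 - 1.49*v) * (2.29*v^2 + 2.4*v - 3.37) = -3.4121*v^3 + 6.4771*v^2 + 15.5573*v - 14.7943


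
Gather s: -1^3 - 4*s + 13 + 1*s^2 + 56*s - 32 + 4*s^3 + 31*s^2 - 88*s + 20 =4*s^3 + 32*s^2 - 36*s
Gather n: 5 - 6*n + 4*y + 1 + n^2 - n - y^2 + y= n^2 - 7*n - y^2 + 5*y + 6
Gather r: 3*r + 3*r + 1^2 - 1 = 6*r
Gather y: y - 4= y - 4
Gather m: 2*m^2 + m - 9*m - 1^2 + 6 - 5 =2*m^2 - 8*m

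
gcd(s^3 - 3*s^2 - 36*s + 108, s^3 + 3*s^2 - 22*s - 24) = s + 6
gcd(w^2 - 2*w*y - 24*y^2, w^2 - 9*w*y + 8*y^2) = 1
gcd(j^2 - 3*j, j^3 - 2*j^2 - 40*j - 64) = 1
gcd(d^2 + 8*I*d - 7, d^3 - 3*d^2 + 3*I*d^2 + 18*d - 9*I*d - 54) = 1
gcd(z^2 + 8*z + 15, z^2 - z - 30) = z + 5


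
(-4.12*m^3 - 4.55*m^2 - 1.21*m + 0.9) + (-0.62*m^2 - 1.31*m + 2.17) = -4.12*m^3 - 5.17*m^2 - 2.52*m + 3.07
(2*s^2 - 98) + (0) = 2*s^2 - 98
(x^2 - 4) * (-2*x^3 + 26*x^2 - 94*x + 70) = -2*x^5 + 26*x^4 - 86*x^3 - 34*x^2 + 376*x - 280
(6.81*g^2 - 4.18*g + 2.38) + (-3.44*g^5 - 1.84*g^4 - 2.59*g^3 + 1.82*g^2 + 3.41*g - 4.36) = -3.44*g^5 - 1.84*g^4 - 2.59*g^3 + 8.63*g^2 - 0.77*g - 1.98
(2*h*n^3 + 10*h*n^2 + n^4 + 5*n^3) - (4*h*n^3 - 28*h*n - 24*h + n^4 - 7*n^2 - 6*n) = -2*h*n^3 + 10*h*n^2 + 28*h*n + 24*h + 5*n^3 + 7*n^2 + 6*n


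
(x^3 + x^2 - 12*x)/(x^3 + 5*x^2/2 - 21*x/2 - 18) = 2*x/(2*x + 3)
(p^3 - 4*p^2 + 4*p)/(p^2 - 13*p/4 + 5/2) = 4*p*(p - 2)/(4*p - 5)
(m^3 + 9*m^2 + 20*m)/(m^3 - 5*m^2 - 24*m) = (m^2 + 9*m + 20)/(m^2 - 5*m - 24)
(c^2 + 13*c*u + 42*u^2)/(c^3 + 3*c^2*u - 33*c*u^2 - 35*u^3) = (-c - 6*u)/(-c^2 + 4*c*u + 5*u^2)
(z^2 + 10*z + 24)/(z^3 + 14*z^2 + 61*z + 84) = (z + 6)/(z^2 + 10*z + 21)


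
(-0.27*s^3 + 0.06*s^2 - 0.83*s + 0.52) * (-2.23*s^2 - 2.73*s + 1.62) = 0.6021*s^5 + 0.6033*s^4 + 1.2497*s^3 + 1.2035*s^2 - 2.7642*s + 0.8424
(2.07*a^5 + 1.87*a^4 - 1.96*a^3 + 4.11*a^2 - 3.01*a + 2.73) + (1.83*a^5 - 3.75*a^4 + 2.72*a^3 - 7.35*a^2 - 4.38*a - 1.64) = 3.9*a^5 - 1.88*a^4 + 0.76*a^3 - 3.24*a^2 - 7.39*a + 1.09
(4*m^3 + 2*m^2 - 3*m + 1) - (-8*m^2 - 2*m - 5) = 4*m^3 + 10*m^2 - m + 6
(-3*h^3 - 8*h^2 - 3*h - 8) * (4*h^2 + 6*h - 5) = -12*h^5 - 50*h^4 - 45*h^3 - 10*h^2 - 33*h + 40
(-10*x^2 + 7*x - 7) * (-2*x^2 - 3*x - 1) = 20*x^4 + 16*x^3 + 3*x^2 + 14*x + 7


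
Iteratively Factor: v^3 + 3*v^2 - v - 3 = (v + 1)*(v^2 + 2*v - 3) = (v - 1)*(v + 1)*(v + 3)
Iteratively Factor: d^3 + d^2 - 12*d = (d + 4)*(d^2 - 3*d) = (d - 3)*(d + 4)*(d)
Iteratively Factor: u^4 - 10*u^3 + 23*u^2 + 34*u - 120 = (u - 4)*(u^3 - 6*u^2 - u + 30) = (u - 5)*(u - 4)*(u^2 - u - 6) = (u - 5)*(u - 4)*(u - 3)*(u + 2)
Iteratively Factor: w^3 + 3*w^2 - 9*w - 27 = (w + 3)*(w^2 - 9) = (w + 3)^2*(w - 3)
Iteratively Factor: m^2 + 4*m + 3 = (m + 1)*(m + 3)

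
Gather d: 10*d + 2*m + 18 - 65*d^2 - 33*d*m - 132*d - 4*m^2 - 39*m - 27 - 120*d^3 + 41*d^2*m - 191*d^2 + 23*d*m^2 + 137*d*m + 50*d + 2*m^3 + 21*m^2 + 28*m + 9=-120*d^3 + d^2*(41*m - 256) + d*(23*m^2 + 104*m - 72) + 2*m^3 + 17*m^2 - 9*m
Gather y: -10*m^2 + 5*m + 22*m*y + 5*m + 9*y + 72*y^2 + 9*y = -10*m^2 + 10*m + 72*y^2 + y*(22*m + 18)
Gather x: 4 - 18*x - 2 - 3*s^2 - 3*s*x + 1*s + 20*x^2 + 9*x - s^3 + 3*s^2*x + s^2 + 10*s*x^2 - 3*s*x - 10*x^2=-s^3 - 2*s^2 + s + x^2*(10*s + 10) + x*(3*s^2 - 6*s - 9) + 2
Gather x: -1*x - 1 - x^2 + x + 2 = 1 - x^2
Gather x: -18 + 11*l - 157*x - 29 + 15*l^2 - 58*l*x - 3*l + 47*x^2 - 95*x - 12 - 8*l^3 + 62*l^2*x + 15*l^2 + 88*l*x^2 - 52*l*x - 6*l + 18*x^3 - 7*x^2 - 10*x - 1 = -8*l^3 + 30*l^2 + 2*l + 18*x^3 + x^2*(88*l + 40) + x*(62*l^2 - 110*l - 262) - 60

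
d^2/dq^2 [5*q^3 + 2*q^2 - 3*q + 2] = 30*q + 4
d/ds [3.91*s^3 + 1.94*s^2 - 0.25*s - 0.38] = 11.73*s^2 + 3.88*s - 0.25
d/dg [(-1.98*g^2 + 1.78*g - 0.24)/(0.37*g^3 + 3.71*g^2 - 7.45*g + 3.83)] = (0.732599999999999*g^4 - 1.3172*g^3 + 8.4136*g^2 - 13.386*g + 5.0294)/(0.1369*g^6 + 2.7454*g^5 + 8.2511*g^4 - 52.4448*g^3 + 83.9211*g^2 - 57.067*g + 14.6689)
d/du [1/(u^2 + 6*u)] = 2*(-u - 3)/(u^2*(u + 6)^2)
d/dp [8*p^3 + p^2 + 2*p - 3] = 24*p^2 + 2*p + 2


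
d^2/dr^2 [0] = 0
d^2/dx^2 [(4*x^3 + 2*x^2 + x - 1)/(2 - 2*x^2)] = (-5*x^3 - 3*x^2 - 15*x - 1)/(x^6 - 3*x^4 + 3*x^2 - 1)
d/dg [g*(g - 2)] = 2*g - 2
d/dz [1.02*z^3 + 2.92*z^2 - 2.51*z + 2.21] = 3.06*z^2 + 5.84*z - 2.51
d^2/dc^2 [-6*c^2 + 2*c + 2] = -12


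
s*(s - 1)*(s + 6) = s^3 + 5*s^2 - 6*s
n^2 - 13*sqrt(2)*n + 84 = (n - 7*sqrt(2))*(n - 6*sqrt(2))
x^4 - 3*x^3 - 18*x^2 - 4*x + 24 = (x - 6)*(x - 1)*(x + 2)^2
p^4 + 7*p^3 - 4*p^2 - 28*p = p*(p - 2)*(p + 2)*(p + 7)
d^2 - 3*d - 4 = (d - 4)*(d + 1)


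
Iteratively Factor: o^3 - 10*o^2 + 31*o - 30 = (o - 2)*(o^2 - 8*o + 15) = (o - 5)*(o - 2)*(o - 3)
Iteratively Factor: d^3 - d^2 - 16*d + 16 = (d - 1)*(d^2 - 16) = (d - 4)*(d - 1)*(d + 4)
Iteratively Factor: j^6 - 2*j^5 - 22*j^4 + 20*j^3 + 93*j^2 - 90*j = (j)*(j^5 - 2*j^4 - 22*j^3 + 20*j^2 + 93*j - 90) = j*(j + 3)*(j^4 - 5*j^3 - 7*j^2 + 41*j - 30) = j*(j - 1)*(j + 3)*(j^3 - 4*j^2 - 11*j + 30) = j*(j - 5)*(j - 1)*(j + 3)*(j^2 + j - 6) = j*(j - 5)*(j - 2)*(j - 1)*(j + 3)*(j + 3)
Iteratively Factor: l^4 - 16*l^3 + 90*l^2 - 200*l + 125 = (l - 5)*(l^3 - 11*l^2 + 35*l - 25) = (l - 5)*(l - 1)*(l^2 - 10*l + 25) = (l - 5)^2*(l - 1)*(l - 5)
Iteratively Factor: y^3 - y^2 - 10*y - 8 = (y - 4)*(y^2 + 3*y + 2) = (y - 4)*(y + 1)*(y + 2)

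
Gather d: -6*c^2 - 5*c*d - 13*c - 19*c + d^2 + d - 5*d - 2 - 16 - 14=-6*c^2 - 32*c + d^2 + d*(-5*c - 4) - 32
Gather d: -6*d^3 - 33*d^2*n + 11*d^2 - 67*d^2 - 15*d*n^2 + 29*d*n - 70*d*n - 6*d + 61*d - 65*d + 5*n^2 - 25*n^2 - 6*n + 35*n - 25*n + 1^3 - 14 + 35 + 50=-6*d^3 + d^2*(-33*n - 56) + d*(-15*n^2 - 41*n - 10) - 20*n^2 + 4*n + 72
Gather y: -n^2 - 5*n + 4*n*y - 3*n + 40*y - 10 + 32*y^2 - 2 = -n^2 - 8*n + 32*y^2 + y*(4*n + 40) - 12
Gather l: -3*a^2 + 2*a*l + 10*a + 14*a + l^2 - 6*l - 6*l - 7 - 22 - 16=-3*a^2 + 24*a + l^2 + l*(2*a - 12) - 45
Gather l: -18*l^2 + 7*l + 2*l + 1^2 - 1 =-18*l^2 + 9*l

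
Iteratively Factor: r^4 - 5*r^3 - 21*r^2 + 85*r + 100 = (r - 5)*(r^3 - 21*r - 20) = (r - 5)*(r + 1)*(r^2 - r - 20) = (r - 5)^2*(r + 1)*(r + 4)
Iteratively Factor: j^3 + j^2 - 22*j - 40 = (j - 5)*(j^2 + 6*j + 8) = (j - 5)*(j + 2)*(j + 4)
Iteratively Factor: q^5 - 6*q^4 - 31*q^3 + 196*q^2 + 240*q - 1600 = (q - 5)*(q^4 - q^3 - 36*q^2 + 16*q + 320) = (q - 5)*(q - 4)*(q^3 + 3*q^2 - 24*q - 80) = (q - 5)*(q - 4)*(q + 4)*(q^2 - q - 20) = (q - 5)^2*(q - 4)*(q + 4)*(q + 4)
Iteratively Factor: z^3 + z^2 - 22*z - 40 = (z + 2)*(z^2 - z - 20) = (z + 2)*(z + 4)*(z - 5)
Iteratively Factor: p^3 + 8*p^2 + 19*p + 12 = (p + 1)*(p^2 + 7*p + 12) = (p + 1)*(p + 4)*(p + 3)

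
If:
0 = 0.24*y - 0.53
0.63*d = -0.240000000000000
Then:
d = -0.38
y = 2.21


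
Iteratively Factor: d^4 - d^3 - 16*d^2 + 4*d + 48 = (d - 4)*(d^3 + 3*d^2 - 4*d - 12) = (d - 4)*(d + 2)*(d^2 + d - 6) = (d - 4)*(d + 2)*(d + 3)*(d - 2)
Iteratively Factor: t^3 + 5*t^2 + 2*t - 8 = (t - 1)*(t^2 + 6*t + 8) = (t - 1)*(t + 4)*(t + 2)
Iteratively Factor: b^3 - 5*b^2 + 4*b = (b - 1)*(b^2 - 4*b) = (b - 4)*(b - 1)*(b)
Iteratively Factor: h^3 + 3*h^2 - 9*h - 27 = (h + 3)*(h^2 - 9) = (h - 3)*(h + 3)*(h + 3)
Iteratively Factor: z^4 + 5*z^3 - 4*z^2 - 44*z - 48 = (z + 4)*(z^3 + z^2 - 8*z - 12) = (z - 3)*(z + 4)*(z^2 + 4*z + 4) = (z - 3)*(z + 2)*(z + 4)*(z + 2)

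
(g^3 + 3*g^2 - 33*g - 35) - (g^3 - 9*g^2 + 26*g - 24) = 12*g^2 - 59*g - 11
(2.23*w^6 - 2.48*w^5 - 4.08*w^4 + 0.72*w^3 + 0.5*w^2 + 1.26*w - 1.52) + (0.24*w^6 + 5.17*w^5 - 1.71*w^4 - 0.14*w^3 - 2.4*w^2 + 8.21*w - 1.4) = 2.47*w^6 + 2.69*w^5 - 5.79*w^4 + 0.58*w^3 - 1.9*w^2 + 9.47*w - 2.92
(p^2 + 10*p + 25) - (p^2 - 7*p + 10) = 17*p + 15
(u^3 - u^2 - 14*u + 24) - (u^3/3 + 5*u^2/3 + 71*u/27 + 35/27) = 2*u^3/3 - 8*u^2/3 - 449*u/27 + 613/27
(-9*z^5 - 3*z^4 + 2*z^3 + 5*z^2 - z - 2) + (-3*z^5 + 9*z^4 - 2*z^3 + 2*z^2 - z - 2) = -12*z^5 + 6*z^4 + 7*z^2 - 2*z - 4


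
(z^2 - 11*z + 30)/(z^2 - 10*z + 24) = (z - 5)/(z - 4)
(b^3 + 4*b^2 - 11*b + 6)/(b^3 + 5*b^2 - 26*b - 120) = (b^2 - 2*b + 1)/(b^2 - b - 20)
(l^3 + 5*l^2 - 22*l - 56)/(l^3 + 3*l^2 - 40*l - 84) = (l - 4)/(l - 6)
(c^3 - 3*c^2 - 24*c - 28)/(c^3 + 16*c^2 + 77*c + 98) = (c^2 - 5*c - 14)/(c^2 + 14*c + 49)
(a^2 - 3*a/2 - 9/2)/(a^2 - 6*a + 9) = (a + 3/2)/(a - 3)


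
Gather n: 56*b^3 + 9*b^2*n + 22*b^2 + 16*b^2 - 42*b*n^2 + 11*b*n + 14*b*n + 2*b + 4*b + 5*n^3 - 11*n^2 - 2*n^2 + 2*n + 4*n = 56*b^3 + 38*b^2 + 6*b + 5*n^3 + n^2*(-42*b - 13) + n*(9*b^2 + 25*b + 6)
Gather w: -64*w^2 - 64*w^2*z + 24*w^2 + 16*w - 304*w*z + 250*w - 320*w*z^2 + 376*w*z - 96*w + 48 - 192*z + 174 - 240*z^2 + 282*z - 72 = w^2*(-64*z - 40) + w*(-320*z^2 + 72*z + 170) - 240*z^2 + 90*z + 150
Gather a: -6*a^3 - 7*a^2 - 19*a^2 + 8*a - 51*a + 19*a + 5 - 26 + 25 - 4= -6*a^3 - 26*a^2 - 24*a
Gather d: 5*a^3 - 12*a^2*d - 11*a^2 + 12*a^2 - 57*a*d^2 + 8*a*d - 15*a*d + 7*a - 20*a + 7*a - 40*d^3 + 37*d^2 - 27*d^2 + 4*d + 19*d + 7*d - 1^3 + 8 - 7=5*a^3 + a^2 - 6*a - 40*d^3 + d^2*(10 - 57*a) + d*(-12*a^2 - 7*a + 30)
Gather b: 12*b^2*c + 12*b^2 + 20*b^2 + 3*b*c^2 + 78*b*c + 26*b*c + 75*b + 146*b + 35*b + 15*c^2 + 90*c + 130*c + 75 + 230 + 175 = b^2*(12*c + 32) + b*(3*c^2 + 104*c + 256) + 15*c^2 + 220*c + 480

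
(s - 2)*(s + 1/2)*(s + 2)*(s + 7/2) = s^4 + 4*s^3 - 9*s^2/4 - 16*s - 7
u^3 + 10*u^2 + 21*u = u*(u + 3)*(u + 7)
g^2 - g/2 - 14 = (g - 4)*(g + 7/2)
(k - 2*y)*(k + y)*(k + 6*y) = k^3 + 5*k^2*y - 8*k*y^2 - 12*y^3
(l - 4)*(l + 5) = l^2 + l - 20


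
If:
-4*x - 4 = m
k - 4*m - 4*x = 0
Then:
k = -12*x - 16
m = -4*x - 4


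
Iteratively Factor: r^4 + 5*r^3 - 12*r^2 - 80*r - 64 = (r + 1)*(r^3 + 4*r^2 - 16*r - 64) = (r + 1)*(r + 4)*(r^2 - 16) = (r + 1)*(r + 4)^2*(r - 4)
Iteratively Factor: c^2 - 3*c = (c - 3)*(c)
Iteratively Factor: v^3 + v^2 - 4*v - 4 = (v + 2)*(v^2 - v - 2) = (v - 2)*(v + 2)*(v + 1)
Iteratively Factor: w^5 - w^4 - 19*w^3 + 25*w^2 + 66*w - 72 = (w - 3)*(w^4 + 2*w^3 - 13*w^2 - 14*w + 24) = (w - 3)*(w - 1)*(w^3 + 3*w^2 - 10*w - 24) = (w - 3)*(w - 1)*(w + 2)*(w^2 + w - 12) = (w - 3)*(w - 1)*(w + 2)*(w + 4)*(w - 3)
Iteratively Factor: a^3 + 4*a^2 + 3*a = (a)*(a^2 + 4*a + 3) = a*(a + 1)*(a + 3)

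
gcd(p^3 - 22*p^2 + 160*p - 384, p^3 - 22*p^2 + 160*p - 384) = p^3 - 22*p^2 + 160*p - 384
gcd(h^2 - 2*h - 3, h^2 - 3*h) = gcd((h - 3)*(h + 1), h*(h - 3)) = h - 3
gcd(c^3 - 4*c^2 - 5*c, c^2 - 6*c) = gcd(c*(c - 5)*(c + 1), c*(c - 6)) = c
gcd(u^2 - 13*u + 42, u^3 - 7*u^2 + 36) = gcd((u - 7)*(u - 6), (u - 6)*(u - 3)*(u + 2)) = u - 6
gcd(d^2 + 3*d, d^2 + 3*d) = d^2 + 3*d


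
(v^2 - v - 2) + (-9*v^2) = -8*v^2 - v - 2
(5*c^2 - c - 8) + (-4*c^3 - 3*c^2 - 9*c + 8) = -4*c^3 + 2*c^2 - 10*c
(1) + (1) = 2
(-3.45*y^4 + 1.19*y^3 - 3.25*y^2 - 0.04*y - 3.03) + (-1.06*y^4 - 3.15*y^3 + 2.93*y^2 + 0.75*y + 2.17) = -4.51*y^4 - 1.96*y^3 - 0.32*y^2 + 0.71*y - 0.86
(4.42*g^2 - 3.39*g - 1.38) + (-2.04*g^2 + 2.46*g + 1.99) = 2.38*g^2 - 0.93*g + 0.61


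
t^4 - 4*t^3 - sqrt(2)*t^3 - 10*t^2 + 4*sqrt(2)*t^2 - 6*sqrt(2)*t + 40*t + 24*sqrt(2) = (t - 4)*(t - 3*sqrt(2))*(t + sqrt(2))^2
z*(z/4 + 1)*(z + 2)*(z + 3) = z^4/4 + 9*z^3/4 + 13*z^2/2 + 6*z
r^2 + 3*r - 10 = (r - 2)*(r + 5)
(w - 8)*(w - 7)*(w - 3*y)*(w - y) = w^4 - 4*w^3*y - 15*w^3 + 3*w^2*y^2 + 60*w^2*y + 56*w^2 - 45*w*y^2 - 224*w*y + 168*y^2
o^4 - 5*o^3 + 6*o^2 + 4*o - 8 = (o - 2)^3*(o + 1)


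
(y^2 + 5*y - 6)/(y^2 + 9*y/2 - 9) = 2*(y - 1)/(2*y - 3)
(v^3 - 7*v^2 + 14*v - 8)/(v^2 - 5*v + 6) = (v^2 - 5*v + 4)/(v - 3)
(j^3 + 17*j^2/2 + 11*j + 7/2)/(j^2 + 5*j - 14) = (2*j^2 + 3*j + 1)/(2*(j - 2))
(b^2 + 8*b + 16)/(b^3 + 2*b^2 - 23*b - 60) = (b + 4)/(b^2 - 2*b - 15)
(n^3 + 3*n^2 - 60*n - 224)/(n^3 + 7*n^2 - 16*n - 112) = (n - 8)/(n - 4)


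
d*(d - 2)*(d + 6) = d^3 + 4*d^2 - 12*d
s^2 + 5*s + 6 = (s + 2)*(s + 3)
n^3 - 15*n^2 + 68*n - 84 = (n - 7)*(n - 6)*(n - 2)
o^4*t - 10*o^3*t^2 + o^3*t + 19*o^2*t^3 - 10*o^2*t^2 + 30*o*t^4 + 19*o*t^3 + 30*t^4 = (o - 6*t)*(o - 5*t)*(o + t)*(o*t + t)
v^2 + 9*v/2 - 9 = (v - 3/2)*(v + 6)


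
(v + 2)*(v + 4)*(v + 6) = v^3 + 12*v^2 + 44*v + 48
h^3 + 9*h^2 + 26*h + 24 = (h + 2)*(h + 3)*(h + 4)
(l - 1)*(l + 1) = l^2 - 1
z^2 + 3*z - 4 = (z - 1)*(z + 4)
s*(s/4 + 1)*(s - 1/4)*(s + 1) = s^4/4 + 19*s^3/16 + 11*s^2/16 - s/4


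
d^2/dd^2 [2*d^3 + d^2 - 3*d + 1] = 12*d + 2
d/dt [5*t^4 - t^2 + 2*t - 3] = 20*t^3 - 2*t + 2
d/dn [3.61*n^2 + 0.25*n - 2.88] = 7.22*n + 0.25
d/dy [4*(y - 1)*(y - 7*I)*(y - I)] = 12*y^2 + y*(-8 - 64*I) - 28 + 32*I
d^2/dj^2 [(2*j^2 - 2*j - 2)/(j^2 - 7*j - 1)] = 24*(j^3 + 3*j - 7)/(j^6 - 21*j^5 + 144*j^4 - 301*j^3 - 144*j^2 - 21*j - 1)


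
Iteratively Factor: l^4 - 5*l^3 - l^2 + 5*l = (l - 5)*(l^3 - l) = (l - 5)*(l + 1)*(l^2 - l) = (l - 5)*(l - 1)*(l + 1)*(l)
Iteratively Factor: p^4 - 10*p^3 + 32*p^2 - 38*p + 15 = (p - 1)*(p^3 - 9*p^2 + 23*p - 15) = (p - 3)*(p - 1)*(p^2 - 6*p + 5) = (p - 5)*(p - 3)*(p - 1)*(p - 1)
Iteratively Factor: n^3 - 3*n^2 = (n)*(n^2 - 3*n) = n*(n - 3)*(n)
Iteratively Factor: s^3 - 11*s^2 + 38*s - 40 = (s - 2)*(s^2 - 9*s + 20) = (s - 5)*(s - 2)*(s - 4)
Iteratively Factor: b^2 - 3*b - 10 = (b - 5)*(b + 2)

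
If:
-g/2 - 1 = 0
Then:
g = -2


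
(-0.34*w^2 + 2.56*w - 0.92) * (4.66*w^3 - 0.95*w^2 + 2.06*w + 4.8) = -1.5844*w^5 + 12.2526*w^4 - 7.4196*w^3 + 4.5156*w^2 + 10.3928*w - 4.416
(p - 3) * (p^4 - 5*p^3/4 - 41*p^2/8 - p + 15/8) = p^5 - 17*p^4/4 - 11*p^3/8 + 115*p^2/8 + 39*p/8 - 45/8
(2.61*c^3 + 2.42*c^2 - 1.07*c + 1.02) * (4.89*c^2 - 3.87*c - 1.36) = 12.7629*c^5 + 1.7331*c^4 - 18.1473*c^3 + 5.8375*c^2 - 2.4922*c - 1.3872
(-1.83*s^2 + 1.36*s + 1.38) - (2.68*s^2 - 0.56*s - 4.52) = -4.51*s^2 + 1.92*s + 5.9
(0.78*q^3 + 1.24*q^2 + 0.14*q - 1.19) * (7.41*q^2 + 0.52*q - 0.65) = 5.7798*q^5 + 9.594*q^4 + 1.1752*q^3 - 9.5511*q^2 - 0.7098*q + 0.7735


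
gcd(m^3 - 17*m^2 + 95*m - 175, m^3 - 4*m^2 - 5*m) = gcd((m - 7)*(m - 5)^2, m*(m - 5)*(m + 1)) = m - 5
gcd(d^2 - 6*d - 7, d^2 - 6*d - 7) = d^2 - 6*d - 7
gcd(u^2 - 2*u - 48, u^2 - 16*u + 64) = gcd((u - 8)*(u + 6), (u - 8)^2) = u - 8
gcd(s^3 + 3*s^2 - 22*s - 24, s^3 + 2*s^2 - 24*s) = s^2 + 2*s - 24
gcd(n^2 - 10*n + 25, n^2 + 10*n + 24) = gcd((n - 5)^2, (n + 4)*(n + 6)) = 1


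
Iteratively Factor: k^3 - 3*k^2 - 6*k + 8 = (k - 4)*(k^2 + k - 2) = (k - 4)*(k - 1)*(k + 2)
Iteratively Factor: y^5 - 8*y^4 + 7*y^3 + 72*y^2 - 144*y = (y - 3)*(y^4 - 5*y^3 - 8*y^2 + 48*y) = y*(y - 3)*(y^3 - 5*y^2 - 8*y + 48) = y*(y - 4)*(y - 3)*(y^2 - y - 12) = y*(y - 4)*(y - 3)*(y + 3)*(y - 4)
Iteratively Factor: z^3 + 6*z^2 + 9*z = (z)*(z^2 + 6*z + 9) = z*(z + 3)*(z + 3)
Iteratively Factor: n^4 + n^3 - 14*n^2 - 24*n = (n)*(n^3 + n^2 - 14*n - 24) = n*(n + 3)*(n^2 - 2*n - 8) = n*(n + 2)*(n + 3)*(n - 4)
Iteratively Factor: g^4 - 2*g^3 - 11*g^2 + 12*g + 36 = (g + 2)*(g^3 - 4*g^2 - 3*g + 18) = (g - 3)*(g + 2)*(g^2 - g - 6) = (g - 3)^2*(g + 2)*(g + 2)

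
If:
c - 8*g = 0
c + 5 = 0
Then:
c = -5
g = -5/8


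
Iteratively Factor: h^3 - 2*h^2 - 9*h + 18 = (h - 2)*(h^2 - 9) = (h - 3)*(h - 2)*(h + 3)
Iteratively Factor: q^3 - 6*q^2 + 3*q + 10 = (q - 5)*(q^2 - q - 2) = (q - 5)*(q - 2)*(q + 1)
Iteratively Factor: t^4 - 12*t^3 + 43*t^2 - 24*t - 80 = (t - 5)*(t^3 - 7*t^2 + 8*t + 16) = (t - 5)*(t - 4)*(t^2 - 3*t - 4) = (t - 5)*(t - 4)^2*(t + 1)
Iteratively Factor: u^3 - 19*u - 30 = (u - 5)*(u^2 + 5*u + 6) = (u - 5)*(u + 3)*(u + 2)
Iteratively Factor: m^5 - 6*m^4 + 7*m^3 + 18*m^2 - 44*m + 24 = (m - 2)*(m^4 - 4*m^3 - m^2 + 16*m - 12) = (m - 2)*(m - 1)*(m^3 - 3*m^2 - 4*m + 12) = (m - 3)*(m - 2)*(m - 1)*(m^2 - 4) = (m - 3)*(m - 2)^2*(m - 1)*(m + 2)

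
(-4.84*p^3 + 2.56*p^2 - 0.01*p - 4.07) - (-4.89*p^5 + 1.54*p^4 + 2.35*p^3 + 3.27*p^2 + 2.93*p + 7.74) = 4.89*p^5 - 1.54*p^4 - 7.19*p^3 - 0.71*p^2 - 2.94*p - 11.81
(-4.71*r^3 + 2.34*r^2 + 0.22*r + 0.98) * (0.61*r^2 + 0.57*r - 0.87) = -2.8731*r^5 - 1.2573*r^4 + 5.5657*r^3 - 1.3126*r^2 + 0.3672*r - 0.8526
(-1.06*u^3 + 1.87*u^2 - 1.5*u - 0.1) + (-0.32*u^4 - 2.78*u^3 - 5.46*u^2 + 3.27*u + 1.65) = -0.32*u^4 - 3.84*u^3 - 3.59*u^2 + 1.77*u + 1.55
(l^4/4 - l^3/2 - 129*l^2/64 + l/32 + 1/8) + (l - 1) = l^4/4 - l^3/2 - 129*l^2/64 + 33*l/32 - 7/8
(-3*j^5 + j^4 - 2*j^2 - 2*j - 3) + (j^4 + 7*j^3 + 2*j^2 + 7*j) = -3*j^5 + 2*j^4 + 7*j^3 + 5*j - 3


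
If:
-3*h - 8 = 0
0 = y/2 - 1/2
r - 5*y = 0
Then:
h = -8/3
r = 5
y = 1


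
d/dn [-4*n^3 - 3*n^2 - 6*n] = -12*n^2 - 6*n - 6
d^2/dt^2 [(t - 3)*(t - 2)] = 2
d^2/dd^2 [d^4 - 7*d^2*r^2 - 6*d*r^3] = 12*d^2 - 14*r^2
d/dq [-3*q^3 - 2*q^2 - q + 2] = -9*q^2 - 4*q - 1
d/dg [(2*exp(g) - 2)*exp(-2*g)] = 2*(2 - exp(g))*exp(-2*g)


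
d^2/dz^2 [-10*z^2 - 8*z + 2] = -20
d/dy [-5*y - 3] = -5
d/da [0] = 0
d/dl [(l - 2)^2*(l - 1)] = (l - 2)*(3*l - 4)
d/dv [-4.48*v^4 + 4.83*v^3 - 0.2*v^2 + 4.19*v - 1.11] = -17.92*v^3 + 14.49*v^2 - 0.4*v + 4.19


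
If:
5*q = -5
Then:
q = -1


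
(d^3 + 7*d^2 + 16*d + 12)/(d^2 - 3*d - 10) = (d^2 + 5*d + 6)/(d - 5)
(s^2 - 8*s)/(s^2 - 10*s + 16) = s/(s - 2)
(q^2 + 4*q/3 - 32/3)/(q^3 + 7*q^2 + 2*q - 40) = (q - 8/3)/(q^2 + 3*q - 10)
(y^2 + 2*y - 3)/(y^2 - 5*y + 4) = (y + 3)/(y - 4)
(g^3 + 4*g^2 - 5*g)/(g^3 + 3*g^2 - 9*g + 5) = g/(g - 1)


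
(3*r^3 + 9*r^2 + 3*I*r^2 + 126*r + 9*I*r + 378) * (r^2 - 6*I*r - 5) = 3*r^5 + 9*r^4 - 15*I*r^4 + 129*r^3 - 45*I*r^3 + 387*r^2 - 771*I*r^2 - 630*r - 2313*I*r - 1890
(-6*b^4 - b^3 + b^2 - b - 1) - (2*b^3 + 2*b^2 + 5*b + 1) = -6*b^4 - 3*b^3 - b^2 - 6*b - 2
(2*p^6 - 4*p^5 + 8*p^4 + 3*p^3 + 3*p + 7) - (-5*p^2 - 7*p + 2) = 2*p^6 - 4*p^5 + 8*p^4 + 3*p^3 + 5*p^2 + 10*p + 5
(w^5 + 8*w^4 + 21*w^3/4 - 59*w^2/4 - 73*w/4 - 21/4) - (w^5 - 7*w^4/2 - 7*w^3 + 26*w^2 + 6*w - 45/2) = 23*w^4/2 + 49*w^3/4 - 163*w^2/4 - 97*w/4 + 69/4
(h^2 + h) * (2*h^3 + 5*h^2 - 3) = 2*h^5 + 7*h^4 + 5*h^3 - 3*h^2 - 3*h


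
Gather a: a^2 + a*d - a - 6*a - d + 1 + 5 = a^2 + a*(d - 7) - d + 6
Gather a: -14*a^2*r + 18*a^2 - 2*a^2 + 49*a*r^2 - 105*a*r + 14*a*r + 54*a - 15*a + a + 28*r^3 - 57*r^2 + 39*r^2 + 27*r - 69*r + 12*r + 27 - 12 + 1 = a^2*(16 - 14*r) + a*(49*r^2 - 91*r + 40) + 28*r^3 - 18*r^2 - 30*r + 16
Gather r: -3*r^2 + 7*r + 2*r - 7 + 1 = -3*r^2 + 9*r - 6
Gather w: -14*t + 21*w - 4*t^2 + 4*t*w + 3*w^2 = -4*t^2 - 14*t + 3*w^2 + w*(4*t + 21)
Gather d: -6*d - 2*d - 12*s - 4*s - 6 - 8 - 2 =-8*d - 16*s - 16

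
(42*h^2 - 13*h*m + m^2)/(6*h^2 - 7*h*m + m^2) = (7*h - m)/(h - m)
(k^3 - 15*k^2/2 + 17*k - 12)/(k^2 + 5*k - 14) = (k^2 - 11*k/2 + 6)/(k + 7)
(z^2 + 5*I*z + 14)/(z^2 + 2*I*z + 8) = (z + 7*I)/(z + 4*I)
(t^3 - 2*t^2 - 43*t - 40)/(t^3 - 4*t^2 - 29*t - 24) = (t + 5)/(t + 3)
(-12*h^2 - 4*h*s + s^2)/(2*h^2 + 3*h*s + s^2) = (-6*h + s)/(h + s)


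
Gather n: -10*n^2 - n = -10*n^2 - n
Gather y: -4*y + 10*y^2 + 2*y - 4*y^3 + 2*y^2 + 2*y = -4*y^3 + 12*y^2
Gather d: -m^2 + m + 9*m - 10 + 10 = -m^2 + 10*m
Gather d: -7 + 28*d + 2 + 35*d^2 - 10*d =35*d^2 + 18*d - 5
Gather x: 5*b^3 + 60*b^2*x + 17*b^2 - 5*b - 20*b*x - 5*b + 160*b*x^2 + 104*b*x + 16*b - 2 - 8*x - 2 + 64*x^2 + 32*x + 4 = 5*b^3 + 17*b^2 + 6*b + x^2*(160*b + 64) + x*(60*b^2 + 84*b + 24)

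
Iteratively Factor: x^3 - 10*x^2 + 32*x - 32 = (x - 2)*(x^2 - 8*x + 16) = (x - 4)*(x - 2)*(x - 4)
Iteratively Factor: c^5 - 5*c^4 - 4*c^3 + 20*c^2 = (c)*(c^4 - 5*c^3 - 4*c^2 + 20*c) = c*(c + 2)*(c^3 - 7*c^2 + 10*c) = c^2*(c + 2)*(c^2 - 7*c + 10) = c^2*(c - 2)*(c + 2)*(c - 5)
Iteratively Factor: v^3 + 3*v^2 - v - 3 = (v + 1)*(v^2 + 2*v - 3) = (v - 1)*(v + 1)*(v + 3)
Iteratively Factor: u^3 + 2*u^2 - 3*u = (u)*(u^2 + 2*u - 3) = u*(u - 1)*(u + 3)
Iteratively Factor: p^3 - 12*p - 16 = (p + 2)*(p^2 - 2*p - 8) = (p + 2)^2*(p - 4)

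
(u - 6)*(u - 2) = u^2 - 8*u + 12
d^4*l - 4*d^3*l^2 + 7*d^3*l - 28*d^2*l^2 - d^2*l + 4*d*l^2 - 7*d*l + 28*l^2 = (d - 1)*(d + 7)*(d - 4*l)*(d*l + l)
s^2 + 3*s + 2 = (s + 1)*(s + 2)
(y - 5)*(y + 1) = y^2 - 4*y - 5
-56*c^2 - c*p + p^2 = (-8*c + p)*(7*c + p)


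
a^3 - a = a*(a - 1)*(a + 1)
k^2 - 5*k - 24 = (k - 8)*(k + 3)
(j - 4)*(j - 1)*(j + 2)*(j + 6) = j^4 + 3*j^3 - 24*j^2 - 28*j + 48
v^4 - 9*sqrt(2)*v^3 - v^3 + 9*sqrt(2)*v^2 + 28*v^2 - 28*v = v*(v - 1)*(v - 7*sqrt(2))*(v - 2*sqrt(2))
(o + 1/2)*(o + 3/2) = o^2 + 2*o + 3/4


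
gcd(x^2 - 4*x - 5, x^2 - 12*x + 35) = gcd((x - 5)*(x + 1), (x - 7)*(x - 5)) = x - 5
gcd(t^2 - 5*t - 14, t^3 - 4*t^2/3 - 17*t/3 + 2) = t + 2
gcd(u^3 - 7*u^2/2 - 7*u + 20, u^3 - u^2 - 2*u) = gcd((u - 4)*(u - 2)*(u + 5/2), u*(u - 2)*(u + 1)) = u - 2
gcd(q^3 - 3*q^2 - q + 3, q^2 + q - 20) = 1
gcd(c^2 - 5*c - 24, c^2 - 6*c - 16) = c - 8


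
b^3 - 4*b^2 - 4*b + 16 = (b - 4)*(b - 2)*(b + 2)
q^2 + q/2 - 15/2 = (q - 5/2)*(q + 3)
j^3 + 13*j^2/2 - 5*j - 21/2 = (j - 3/2)*(j + 1)*(j + 7)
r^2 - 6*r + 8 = (r - 4)*(r - 2)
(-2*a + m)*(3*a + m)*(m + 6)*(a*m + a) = -6*a^3*m^2 - 42*a^3*m - 36*a^3 + a^2*m^3 + 7*a^2*m^2 + 6*a^2*m + a*m^4 + 7*a*m^3 + 6*a*m^2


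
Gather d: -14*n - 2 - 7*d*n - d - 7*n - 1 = d*(-7*n - 1) - 21*n - 3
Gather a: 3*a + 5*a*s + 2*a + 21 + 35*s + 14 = a*(5*s + 5) + 35*s + 35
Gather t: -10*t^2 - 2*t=-10*t^2 - 2*t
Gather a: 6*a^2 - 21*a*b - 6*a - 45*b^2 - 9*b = 6*a^2 + a*(-21*b - 6) - 45*b^2 - 9*b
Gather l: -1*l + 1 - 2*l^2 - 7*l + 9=-2*l^2 - 8*l + 10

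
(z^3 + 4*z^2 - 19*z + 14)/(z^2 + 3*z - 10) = (z^2 + 6*z - 7)/(z + 5)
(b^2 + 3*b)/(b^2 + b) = (b + 3)/(b + 1)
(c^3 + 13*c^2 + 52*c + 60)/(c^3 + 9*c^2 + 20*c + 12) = (c + 5)/(c + 1)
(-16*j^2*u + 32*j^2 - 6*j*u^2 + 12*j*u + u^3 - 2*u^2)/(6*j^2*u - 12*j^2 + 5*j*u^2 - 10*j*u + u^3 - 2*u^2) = (-8*j + u)/(3*j + u)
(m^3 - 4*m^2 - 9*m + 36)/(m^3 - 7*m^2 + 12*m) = (m + 3)/m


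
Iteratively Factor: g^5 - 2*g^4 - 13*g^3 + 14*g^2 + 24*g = (g)*(g^4 - 2*g^3 - 13*g^2 + 14*g + 24) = g*(g + 3)*(g^3 - 5*g^2 + 2*g + 8) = g*(g + 1)*(g + 3)*(g^2 - 6*g + 8) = g*(g - 4)*(g + 1)*(g + 3)*(g - 2)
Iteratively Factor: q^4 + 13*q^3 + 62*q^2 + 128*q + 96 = (q + 3)*(q^3 + 10*q^2 + 32*q + 32) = (q + 2)*(q + 3)*(q^2 + 8*q + 16) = (q + 2)*(q + 3)*(q + 4)*(q + 4)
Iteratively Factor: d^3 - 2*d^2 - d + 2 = (d - 2)*(d^2 - 1) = (d - 2)*(d + 1)*(d - 1)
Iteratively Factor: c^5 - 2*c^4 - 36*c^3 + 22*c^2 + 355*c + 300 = (c + 1)*(c^4 - 3*c^3 - 33*c^2 + 55*c + 300) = (c + 1)*(c + 4)*(c^3 - 7*c^2 - 5*c + 75) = (c - 5)*(c + 1)*(c + 4)*(c^2 - 2*c - 15) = (c - 5)^2*(c + 1)*(c + 4)*(c + 3)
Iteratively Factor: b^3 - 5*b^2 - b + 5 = (b - 1)*(b^2 - 4*b - 5) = (b - 1)*(b + 1)*(b - 5)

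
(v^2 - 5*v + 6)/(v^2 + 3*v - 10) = (v - 3)/(v + 5)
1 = 1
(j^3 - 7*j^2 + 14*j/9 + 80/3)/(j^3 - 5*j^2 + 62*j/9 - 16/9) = (3*j^2 - 13*j - 30)/(3*j^2 - 7*j + 2)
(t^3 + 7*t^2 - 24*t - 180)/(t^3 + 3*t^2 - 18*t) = (t^2 + t - 30)/(t*(t - 3))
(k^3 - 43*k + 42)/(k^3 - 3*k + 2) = (k^2 + k - 42)/(k^2 + k - 2)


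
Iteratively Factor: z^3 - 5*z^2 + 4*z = (z)*(z^2 - 5*z + 4) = z*(z - 1)*(z - 4)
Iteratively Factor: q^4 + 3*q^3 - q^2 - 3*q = (q - 1)*(q^3 + 4*q^2 + 3*q) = (q - 1)*(q + 1)*(q^2 + 3*q) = (q - 1)*(q + 1)*(q + 3)*(q)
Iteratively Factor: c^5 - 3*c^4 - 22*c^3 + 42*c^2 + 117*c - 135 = (c - 3)*(c^4 - 22*c^2 - 24*c + 45) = (c - 5)*(c - 3)*(c^3 + 5*c^2 + 3*c - 9) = (c - 5)*(c - 3)*(c + 3)*(c^2 + 2*c - 3) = (c - 5)*(c - 3)*(c + 3)^2*(c - 1)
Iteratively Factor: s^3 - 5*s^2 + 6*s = (s)*(s^2 - 5*s + 6) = s*(s - 2)*(s - 3)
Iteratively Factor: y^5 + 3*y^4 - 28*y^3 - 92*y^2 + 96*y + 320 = (y + 4)*(y^4 - y^3 - 24*y^2 + 4*y + 80) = (y + 4)^2*(y^3 - 5*y^2 - 4*y + 20) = (y - 2)*(y + 4)^2*(y^2 - 3*y - 10) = (y - 2)*(y + 2)*(y + 4)^2*(y - 5)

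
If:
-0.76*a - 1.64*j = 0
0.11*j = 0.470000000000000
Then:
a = -9.22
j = 4.27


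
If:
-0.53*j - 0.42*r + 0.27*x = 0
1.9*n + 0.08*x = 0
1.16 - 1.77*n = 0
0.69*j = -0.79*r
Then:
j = -25.76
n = 0.66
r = 22.50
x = -15.56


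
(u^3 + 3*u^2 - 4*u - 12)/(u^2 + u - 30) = (u^3 + 3*u^2 - 4*u - 12)/(u^2 + u - 30)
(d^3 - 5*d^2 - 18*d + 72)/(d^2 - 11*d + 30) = (d^2 + d - 12)/(d - 5)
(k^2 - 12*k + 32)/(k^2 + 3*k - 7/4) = 4*(k^2 - 12*k + 32)/(4*k^2 + 12*k - 7)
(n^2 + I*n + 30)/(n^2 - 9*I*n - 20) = (n + 6*I)/(n - 4*I)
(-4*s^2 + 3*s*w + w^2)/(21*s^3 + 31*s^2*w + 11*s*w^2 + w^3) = (-4*s^2 + 3*s*w + w^2)/(21*s^3 + 31*s^2*w + 11*s*w^2 + w^3)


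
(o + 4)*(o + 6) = o^2 + 10*o + 24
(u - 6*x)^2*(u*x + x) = u^3*x - 12*u^2*x^2 + u^2*x + 36*u*x^3 - 12*u*x^2 + 36*x^3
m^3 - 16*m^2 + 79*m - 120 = (m - 8)*(m - 5)*(m - 3)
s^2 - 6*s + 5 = (s - 5)*(s - 1)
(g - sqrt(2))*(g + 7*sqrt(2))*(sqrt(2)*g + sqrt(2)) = sqrt(2)*g^3 + sqrt(2)*g^2 + 12*g^2 - 14*sqrt(2)*g + 12*g - 14*sqrt(2)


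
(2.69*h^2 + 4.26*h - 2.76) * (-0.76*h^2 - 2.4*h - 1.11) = -2.0444*h^4 - 9.6936*h^3 - 11.1123*h^2 + 1.8954*h + 3.0636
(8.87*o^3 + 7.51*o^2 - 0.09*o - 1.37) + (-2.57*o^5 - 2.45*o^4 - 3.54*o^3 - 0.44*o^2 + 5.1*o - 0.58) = -2.57*o^5 - 2.45*o^4 + 5.33*o^3 + 7.07*o^2 + 5.01*o - 1.95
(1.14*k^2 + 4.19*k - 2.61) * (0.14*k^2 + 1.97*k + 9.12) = 0.1596*k^4 + 2.8324*k^3 + 18.2857*k^2 + 33.0711*k - 23.8032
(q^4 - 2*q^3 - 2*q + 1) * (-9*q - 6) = -9*q^5 + 12*q^4 + 12*q^3 + 18*q^2 + 3*q - 6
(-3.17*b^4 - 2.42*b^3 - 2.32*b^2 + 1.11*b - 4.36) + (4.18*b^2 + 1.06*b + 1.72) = -3.17*b^4 - 2.42*b^3 + 1.86*b^2 + 2.17*b - 2.64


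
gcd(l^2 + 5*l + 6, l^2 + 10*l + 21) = l + 3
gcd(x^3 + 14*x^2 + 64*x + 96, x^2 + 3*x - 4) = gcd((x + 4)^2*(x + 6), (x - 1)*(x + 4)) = x + 4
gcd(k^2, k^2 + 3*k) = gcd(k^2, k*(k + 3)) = k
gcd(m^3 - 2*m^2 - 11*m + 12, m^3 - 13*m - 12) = m^2 - m - 12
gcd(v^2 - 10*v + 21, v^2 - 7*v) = v - 7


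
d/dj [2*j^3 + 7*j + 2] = 6*j^2 + 7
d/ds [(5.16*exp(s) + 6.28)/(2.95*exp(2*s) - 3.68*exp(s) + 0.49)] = (-15.222*exp(2*s) - 37.052*exp(s) + 25.6388)*exp(s)/(8.7025*exp(4*s) - 21.712*exp(3*s) + 16.4334*exp(2*s) - 3.6064*exp(s) + 0.2401)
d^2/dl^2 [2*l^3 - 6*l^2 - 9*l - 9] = 12*l - 12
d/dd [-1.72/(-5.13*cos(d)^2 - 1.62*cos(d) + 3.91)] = (17.6472*cos(d) + 2.7864)*sin(d)/(5.13*cos(d)^2 + 1.62*cos(d) - 3.91)^2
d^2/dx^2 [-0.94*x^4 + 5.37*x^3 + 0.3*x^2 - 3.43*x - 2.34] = -11.28*x^2 + 32.22*x + 0.6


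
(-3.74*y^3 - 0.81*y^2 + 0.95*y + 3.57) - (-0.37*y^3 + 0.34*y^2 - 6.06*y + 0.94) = -3.37*y^3 - 1.15*y^2 + 7.01*y + 2.63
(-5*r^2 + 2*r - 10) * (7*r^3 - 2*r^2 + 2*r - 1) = -35*r^5 + 24*r^4 - 84*r^3 + 29*r^2 - 22*r + 10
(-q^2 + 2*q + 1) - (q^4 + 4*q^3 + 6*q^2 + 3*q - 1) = -q^4 - 4*q^3 - 7*q^2 - q + 2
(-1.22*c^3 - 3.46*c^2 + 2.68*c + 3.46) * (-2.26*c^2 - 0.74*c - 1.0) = 2.7572*c^5 + 8.7224*c^4 - 2.2764*c^3 - 6.3428*c^2 - 5.2404*c - 3.46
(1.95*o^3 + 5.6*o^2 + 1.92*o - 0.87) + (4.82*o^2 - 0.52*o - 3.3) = 1.95*o^3 + 10.42*o^2 + 1.4*o - 4.17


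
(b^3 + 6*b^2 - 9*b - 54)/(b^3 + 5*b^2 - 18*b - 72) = (b - 3)/(b - 4)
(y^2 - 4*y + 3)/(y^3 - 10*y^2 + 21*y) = (y - 1)/(y*(y - 7))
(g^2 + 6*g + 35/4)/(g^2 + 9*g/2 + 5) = (g + 7/2)/(g + 2)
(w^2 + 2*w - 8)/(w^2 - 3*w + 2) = (w + 4)/(w - 1)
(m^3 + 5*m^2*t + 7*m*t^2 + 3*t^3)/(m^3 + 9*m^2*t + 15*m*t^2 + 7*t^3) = (m + 3*t)/(m + 7*t)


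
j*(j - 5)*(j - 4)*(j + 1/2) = j^4 - 17*j^3/2 + 31*j^2/2 + 10*j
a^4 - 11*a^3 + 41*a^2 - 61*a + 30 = (a - 5)*(a - 3)*(a - 2)*(a - 1)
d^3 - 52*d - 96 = (d - 8)*(d + 2)*(d + 6)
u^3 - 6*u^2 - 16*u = u*(u - 8)*(u + 2)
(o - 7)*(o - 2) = o^2 - 9*o + 14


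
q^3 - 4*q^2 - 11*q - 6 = (q - 6)*(q + 1)^2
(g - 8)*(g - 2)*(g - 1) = g^3 - 11*g^2 + 26*g - 16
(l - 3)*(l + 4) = l^2 + l - 12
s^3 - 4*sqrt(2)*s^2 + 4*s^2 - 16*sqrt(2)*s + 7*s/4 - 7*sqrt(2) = (s + 1/2)*(s + 7/2)*(s - 4*sqrt(2))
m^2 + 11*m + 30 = (m + 5)*(m + 6)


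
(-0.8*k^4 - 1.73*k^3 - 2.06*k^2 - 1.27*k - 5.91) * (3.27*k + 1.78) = -2.616*k^5 - 7.0811*k^4 - 9.8156*k^3 - 7.8197*k^2 - 21.5863*k - 10.5198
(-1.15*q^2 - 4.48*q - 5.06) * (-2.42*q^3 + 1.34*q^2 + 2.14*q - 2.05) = 2.783*q^5 + 9.3006*q^4 + 3.781*q^3 - 14.0101*q^2 - 1.6444*q + 10.373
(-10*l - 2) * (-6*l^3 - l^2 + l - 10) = 60*l^4 + 22*l^3 - 8*l^2 + 98*l + 20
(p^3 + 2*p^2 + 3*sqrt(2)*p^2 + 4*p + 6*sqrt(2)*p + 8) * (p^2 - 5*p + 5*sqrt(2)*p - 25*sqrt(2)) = p^5 - 3*p^4 + 8*sqrt(2)*p^4 - 24*sqrt(2)*p^3 + 24*p^3 - 102*p^2 - 60*sqrt(2)*p^2 - 340*p - 60*sqrt(2)*p - 200*sqrt(2)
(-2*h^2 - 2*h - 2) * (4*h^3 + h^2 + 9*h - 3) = -8*h^5 - 10*h^4 - 28*h^3 - 14*h^2 - 12*h + 6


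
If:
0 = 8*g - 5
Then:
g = 5/8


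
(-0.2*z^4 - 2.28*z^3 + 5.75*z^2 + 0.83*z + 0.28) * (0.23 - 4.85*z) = 0.97*z^5 + 11.012*z^4 - 28.4119*z^3 - 2.703*z^2 - 1.1671*z + 0.0644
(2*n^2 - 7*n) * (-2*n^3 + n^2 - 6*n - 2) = -4*n^5 + 16*n^4 - 19*n^3 + 38*n^2 + 14*n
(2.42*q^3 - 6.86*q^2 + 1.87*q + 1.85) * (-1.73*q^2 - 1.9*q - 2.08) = -4.1866*q^5 + 7.2698*q^4 + 4.7653*q^3 + 7.5153*q^2 - 7.4046*q - 3.848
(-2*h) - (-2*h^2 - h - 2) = 2*h^2 - h + 2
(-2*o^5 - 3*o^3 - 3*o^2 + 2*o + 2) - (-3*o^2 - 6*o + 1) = -2*o^5 - 3*o^3 + 8*o + 1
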